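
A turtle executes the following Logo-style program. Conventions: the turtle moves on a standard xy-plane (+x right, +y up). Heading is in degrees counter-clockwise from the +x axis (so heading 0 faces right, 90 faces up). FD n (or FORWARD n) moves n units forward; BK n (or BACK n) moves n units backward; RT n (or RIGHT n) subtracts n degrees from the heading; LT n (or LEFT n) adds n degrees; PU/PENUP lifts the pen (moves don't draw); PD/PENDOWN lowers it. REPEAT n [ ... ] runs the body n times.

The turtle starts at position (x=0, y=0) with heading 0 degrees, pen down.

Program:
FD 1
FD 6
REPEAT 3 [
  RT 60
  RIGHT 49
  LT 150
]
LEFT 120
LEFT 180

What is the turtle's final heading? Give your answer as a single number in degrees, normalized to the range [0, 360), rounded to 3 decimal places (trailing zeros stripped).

Executing turtle program step by step:
Start: pos=(0,0), heading=0, pen down
FD 1: (0,0) -> (1,0) [heading=0, draw]
FD 6: (1,0) -> (7,0) [heading=0, draw]
REPEAT 3 [
  -- iteration 1/3 --
  RT 60: heading 0 -> 300
  RT 49: heading 300 -> 251
  LT 150: heading 251 -> 41
  -- iteration 2/3 --
  RT 60: heading 41 -> 341
  RT 49: heading 341 -> 292
  LT 150: heading 292 -> 82
  -- iteration 3/3 --
  RT 60: heading 82 -> 22
  RT 49: heading 22 -> 333
  LT 150: heading 333 -> 123
]
LT 120: heading 123 -> 243
LT 180: heading 243 -> 63
Final: pos=(7,0), heading=63, 2 segment(s) drawn

Answer: 63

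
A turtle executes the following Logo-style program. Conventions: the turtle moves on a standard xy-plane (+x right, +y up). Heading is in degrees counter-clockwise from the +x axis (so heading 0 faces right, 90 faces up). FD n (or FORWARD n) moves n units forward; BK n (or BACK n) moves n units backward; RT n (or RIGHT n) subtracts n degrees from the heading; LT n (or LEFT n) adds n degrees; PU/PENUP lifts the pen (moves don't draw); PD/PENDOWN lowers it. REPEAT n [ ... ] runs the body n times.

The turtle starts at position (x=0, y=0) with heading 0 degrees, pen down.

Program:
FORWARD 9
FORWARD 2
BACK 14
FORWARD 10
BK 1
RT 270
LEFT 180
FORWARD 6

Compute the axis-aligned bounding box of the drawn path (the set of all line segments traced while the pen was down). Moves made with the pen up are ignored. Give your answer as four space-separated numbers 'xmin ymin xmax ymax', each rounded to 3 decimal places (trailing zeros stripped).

Answer: -3 -6 11 0

Derivation:
Executing turtle program step by step:
Start: pos=(0,0), heading=0, pen down
FD 9: (0,0) -> (9,0) [heading=0, draw]
FD 2: (9,0) -> (11,0) [heading=0, draw]
BK 14: (11,0) -> (-3,0) [heading=0, draw]
FD 10: (-3,0) -> (7,0) [heading=0, draw]
BK 1: (7,0) -> (6,0) [heading=0, draw]
RT 270: heading 0 -> 90
LT 180: heading 90 -> 270
FD 6: (6,0) -> (6,-6) [heading=270, draw]
Final: pos=(6,-6), heading=270, 6 segment(s) drawn

Segment endpoints: x in {-3, 0, 6, 7, 9, 11}, y in {-6, 0}
xmin=-3, ymin=-6, xmax=11, ymax=0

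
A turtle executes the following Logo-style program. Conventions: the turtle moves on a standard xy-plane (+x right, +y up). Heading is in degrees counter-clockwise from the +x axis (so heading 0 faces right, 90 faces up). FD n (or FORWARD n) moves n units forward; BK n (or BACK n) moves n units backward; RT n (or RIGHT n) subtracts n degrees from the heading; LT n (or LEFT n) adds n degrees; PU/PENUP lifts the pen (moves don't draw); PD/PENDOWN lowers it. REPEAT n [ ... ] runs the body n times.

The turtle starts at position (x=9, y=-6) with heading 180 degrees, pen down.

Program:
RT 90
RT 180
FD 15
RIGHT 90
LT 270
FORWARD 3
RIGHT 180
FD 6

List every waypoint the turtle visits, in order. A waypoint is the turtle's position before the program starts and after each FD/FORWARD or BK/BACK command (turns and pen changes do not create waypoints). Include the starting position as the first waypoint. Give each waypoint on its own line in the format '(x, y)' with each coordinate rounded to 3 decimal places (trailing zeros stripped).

Executing turtle program step by step:
Start: pos=(9,-6), heading=180, pen down
RT 90: heading 180 -> 90
RT 180: heading 90 -> 270
FD 15: (9,-6) -> (9,-21) [heading=270, draw]
RT 90: heading 270 -> 180
LT 270: heading 180 -> 90
FD 3: (9,-21) -> (9,-18) [heading=90, draw]
RT 180: heading 90 -> 270
FD 6: (9,-18) -> (9,-24) [heading=270, draw]
Final: pos=(9,-24), heading=270, 3 segment(s) drawn
Waypoints (4 total):
(9, -6)
(9, -21)
(9, -18)
(9, -24)

Answer: (9, -6)
(9, -21)
(9, -18)
(9, -24)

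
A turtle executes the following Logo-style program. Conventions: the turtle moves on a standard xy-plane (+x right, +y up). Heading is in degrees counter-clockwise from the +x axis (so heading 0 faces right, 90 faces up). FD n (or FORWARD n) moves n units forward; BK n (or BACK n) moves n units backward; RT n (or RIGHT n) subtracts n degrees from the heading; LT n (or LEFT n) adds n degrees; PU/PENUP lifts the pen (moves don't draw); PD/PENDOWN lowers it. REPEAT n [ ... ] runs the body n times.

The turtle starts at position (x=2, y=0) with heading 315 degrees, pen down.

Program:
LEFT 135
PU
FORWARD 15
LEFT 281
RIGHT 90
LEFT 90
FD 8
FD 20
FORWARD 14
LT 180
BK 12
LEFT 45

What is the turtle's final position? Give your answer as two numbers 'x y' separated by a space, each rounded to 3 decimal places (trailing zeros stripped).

Executing turtle program step by step:
Start: pos=(2,0), heading=315, pen down
LT 135: heading 315 -> 90
PU: pen up
FD 15: (2,0) -> (2,15) [heading=90, move]
LT 281: heading 90 -> 11
RT 90: heading 11 -> 281
LT 90: heading 281 -> 11
FD 8: (2,15) -> (9.853,16.526) [heading=11, move]
FD 20: (9.853,16.526) -> (29.486,20.343) [heading=11, move]
FD 14: (29.486,20.343) -> (43.228,23.014) [heading=11, move]
LT 180: heading 11 -> 191
BK 12: (43.228,23.014) -> (55.008,25.304) [heading=191, move]
LT 45: heading 191 -> 236
Final: pos=(55.008,25.304), heading=236, 0 segment(s) drawn

Answer: 55.008 25.304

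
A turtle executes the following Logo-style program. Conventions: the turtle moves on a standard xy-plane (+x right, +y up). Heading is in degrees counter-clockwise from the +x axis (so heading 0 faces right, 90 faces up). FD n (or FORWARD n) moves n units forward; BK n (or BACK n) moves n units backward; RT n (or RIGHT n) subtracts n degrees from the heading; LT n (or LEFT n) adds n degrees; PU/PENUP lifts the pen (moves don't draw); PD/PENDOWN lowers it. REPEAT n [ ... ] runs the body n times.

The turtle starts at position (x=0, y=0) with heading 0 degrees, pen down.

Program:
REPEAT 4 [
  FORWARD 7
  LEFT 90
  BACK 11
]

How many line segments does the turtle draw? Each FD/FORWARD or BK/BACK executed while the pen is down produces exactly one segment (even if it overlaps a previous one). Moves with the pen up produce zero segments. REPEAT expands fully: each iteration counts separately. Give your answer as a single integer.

Answer: 8

Derivation:
Executing turtle program step by step:
Start: pos=(0,0), heading=0, pen down
REPEAT 4 [
  -- iteration 1/4 --
  FD 7: (0,0) -> (7,0) [heading=0, draw]
  LT 90: heading 0 -> 90
  BK 11: (7,0) -> (7,-11) [heading=90, draw]
  -- iteration 2/4 --
  FD 7: (7,-11) -> (7,-4) [heading=90, draw]
  LT 90: heading 90 -> 180
  BK 11: (7,-4) -> (18,-4) [heading=180, draw]
  -- iteration 3/4 --
  FD 7: (18,-4) -> (11,-4) [heading=180, draw]
  LT 90: heading 180 -> 270
  BK 11: (11,-4) -> (11,7) [heading=270, draw]
  -- iteration 4/4 --
  FD 7: (11,7) -> (11,0) [heading=270, draw]
  LT 90: heading 270 -> 0
  BK 11: (11,0) -> (0,0) [heading=0, draw]
]
Final: pos=(0,0), heading=0, 8 segment(s) drawn
Segments drawn: 8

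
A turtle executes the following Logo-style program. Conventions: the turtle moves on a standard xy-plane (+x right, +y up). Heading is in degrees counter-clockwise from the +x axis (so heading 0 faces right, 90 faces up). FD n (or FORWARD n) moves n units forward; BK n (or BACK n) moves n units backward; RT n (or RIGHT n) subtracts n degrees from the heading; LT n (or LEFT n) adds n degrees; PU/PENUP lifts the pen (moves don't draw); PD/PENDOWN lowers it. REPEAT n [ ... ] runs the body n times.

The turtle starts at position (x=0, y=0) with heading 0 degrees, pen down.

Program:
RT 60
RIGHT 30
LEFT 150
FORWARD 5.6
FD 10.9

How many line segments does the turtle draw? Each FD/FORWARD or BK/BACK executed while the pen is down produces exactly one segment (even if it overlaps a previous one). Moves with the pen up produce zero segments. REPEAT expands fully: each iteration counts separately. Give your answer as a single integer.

Executing turtle program step by step:
Start: pos=(0,0), heading=0, pen down
RT 60: heading 0 -> 300
RT 30: heading 300 -> 270
LT 150: heading 270 -> 60
FD 5.6: (0,0) -> (2.8,4.85) [heading=60, draw]
FD 10.9: (2.8,4.85) -> (8.25,14.289) [heading=60, draw]
Final: pos=(8.25,14.289), heading=60, 2 segment(s) drawn
Segments drawn: 2

Answer: 2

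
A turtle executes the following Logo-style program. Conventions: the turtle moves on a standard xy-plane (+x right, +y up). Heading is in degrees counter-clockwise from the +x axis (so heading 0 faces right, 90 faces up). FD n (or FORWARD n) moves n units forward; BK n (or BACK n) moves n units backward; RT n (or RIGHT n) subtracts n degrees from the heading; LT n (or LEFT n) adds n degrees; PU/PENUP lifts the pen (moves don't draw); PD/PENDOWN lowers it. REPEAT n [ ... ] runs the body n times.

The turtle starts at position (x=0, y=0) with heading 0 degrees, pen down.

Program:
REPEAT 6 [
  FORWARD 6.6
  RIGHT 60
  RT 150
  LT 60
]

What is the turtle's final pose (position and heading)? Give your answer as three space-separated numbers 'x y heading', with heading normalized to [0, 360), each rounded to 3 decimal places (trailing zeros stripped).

Executing turtle program step by step:
Start: pos=(0,0), heading=0, pen down
REPEAT 6 [
  -- iteration 1/6 --
  FD 6.6: (0,0) -> (6.6,0) [heading=0, draw]
  RT 60: heading 0 -> 300
  RT 150: heading 300 -> 150
  LT 60: heading 150 -> 210
  -- iteration 2/6 --
  FD 6.6: (6.6,0) -> (0.884,-3.3) [heading=210, draw]
  RT 60: heading 210 -> 150
  RT 150: heading 150 -> 0
  LT 60: heading 0 -> 60
  -- iteration 3/6 --
  FD 6.6: (0.884,-3.3) -> (4.184,2.416) [heading=60, draw]
  RT 60: heading 60 -> 0
  RT 150: heading 0 -> 210
  LT 60: heading 210 -> 270
  -- iteration 4/6 --
  FD 6.6: (4.184,2.416) -> (4.184,-4.184) [heading=270, draw]
  RT 60: heading 270 -> 210
  RT 150: heading 210 -> 60
  LT 60: heading 60 -> 120
  -- iteration 5/6 --
  FD 6.6: (4.184,-4.184) -> (0.884,1.532) [heading=120, draw]
  RT 60: heading 120 -> 60
  RT 150: heading 60 -> 270
  LT 60: heading 270 -> 330
  -- iteration 6/6 --
  FD 6.6: (0.884,1.532) -> (6.6,-1.768) [heading=330, draw]
  RT 60: heading 330 -> 270
  RT 150: heading 270 -> 120
  LT 60: heading 120 -> 180
]
Final: pos=(6.6,-1.768), heading=180, 6 segment(s) drawn

Answer: 6.6 -1.768 180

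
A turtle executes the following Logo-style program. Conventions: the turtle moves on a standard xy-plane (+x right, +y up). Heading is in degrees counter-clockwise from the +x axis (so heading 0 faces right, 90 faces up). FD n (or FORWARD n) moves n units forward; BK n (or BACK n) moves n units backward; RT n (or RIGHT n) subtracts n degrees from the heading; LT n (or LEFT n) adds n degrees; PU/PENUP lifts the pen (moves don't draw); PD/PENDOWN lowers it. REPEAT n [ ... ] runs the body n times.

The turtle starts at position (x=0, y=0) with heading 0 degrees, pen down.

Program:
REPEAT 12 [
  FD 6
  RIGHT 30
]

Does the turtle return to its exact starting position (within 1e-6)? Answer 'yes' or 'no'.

Executing turtle program step by step:
Start: pos=(0,0), heading=0, pen down
REPEAT 12 [
  -- iteration 1/12 --
  FD 6: (0,0) -> (6,0) [heading=0, draw]
  RT 30: heading 0 -> 330
  -- iteration 2/12 --
  FD 6: (6,0) -> (11.196,-3) [heading=330, draw]
  RT 30: heading 330 -> 300
  -- iteration 3/12 --
  FD 6: (11.196,-3) -> (14.196,-8.196) [heading=300, draw]
  RT 30: heading 300 -> 270
  -- iteration 4/12 --
  FD 6: (14.196,-8.196) -> (14.196,-14.196) [heading=270, draw]
  RT 30: heading 270 -> 240
  -- iteration 5/12 --
  FD 6: (14.196,-14.196) -> (11.196,-19.392) [heading=240, draw]
  RT 30: heading 240 -> 210
  -- iteration 6/12 --
  FD 6: (11.196,-19.392) -> (6,-22.392) [heading=210, draw]
  RT 30: heading 210 -> 180
  -- iteration 7/12 --
  FD 6: (6,-22.392) -> (0,-22.392) [heading=180, draw]
  RT 30: heading 180 -> 150
  -- iteration 8/12 --
  FD 6: (0,-22.392) -> (-5.196,-19.392) [heading=150, draw]
  RT 30: heading 150 -> 120
  -- iteration 9/12 --
  FD 6: (-5.196,-19.392) -> (-8.196,-14.196) [heading=120, draw]
  RT 30: heading 120 -> 90
  -- iteration 10/12 --
  FD 6: (-8.196,-14.196) -> (-8.196,-8.196) [heading=90, draw]
  RT 30: heading 90 -> 60
  -- iteration 11/12 --
  FD 6: (-8.196,-8.196) -> (-5.196,-3) [heading=60, draw]
  RT 30: heading 60 -> 30
  -- iteration 12/12 --
  FD 6: (-5.196,-3) -> (0,0) [heading=30, draw]
  RT 30: heading 30 -> 0
]
Final: pos=(0,0), heading=0, 12 segment(s) drawn

Start position: (0, 0)
Final position: (0, 0)
Distance = 0; < 1e-6 -> CLOSED

Answer: yes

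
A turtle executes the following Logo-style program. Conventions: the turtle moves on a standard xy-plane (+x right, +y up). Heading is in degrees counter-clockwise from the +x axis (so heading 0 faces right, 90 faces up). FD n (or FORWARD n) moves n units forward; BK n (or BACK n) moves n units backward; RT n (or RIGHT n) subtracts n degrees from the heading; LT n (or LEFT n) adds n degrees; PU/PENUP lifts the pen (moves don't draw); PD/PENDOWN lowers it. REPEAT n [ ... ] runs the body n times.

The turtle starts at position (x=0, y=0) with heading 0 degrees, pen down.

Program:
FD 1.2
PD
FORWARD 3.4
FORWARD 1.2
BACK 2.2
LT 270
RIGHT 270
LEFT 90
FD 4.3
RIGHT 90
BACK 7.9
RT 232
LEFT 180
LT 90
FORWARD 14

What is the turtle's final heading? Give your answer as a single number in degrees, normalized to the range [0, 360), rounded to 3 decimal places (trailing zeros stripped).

Executing turtle program step by step:
Start: pos=(0,0), heading=0, pen down
FD 1.2: (0,0) -> (1.2,0) [heading=0, draw]
PD: pen down
FD 3.4: (1.2,0) -> (4.6,0) [heading=0, draw]
FD 1.2: (4.6,0) -> (5.8,0) [heading=0, draw]
BK 2.2: (5.8,0) -> (3.6,0) [heading=0, draw]
LT 270: heading 0 -> 270
RT 270: heading 270 -> 0
LT 90: heading 0 -> 90
FD 4.3: (3.6,0) -> (3.6,4.3) [heading=90, draw]
RT 90: heading 90 -> 0
BK 7.9: (3.6,4.3) -> (-4.3,4.3) [heading=0, draw]
RT 232: heading 0 -> 128
LT 180: heading 128 -> 308
LT 90: heading 308 -> 38
FD 14: (-4.3,4.3) -> (6.732,12.919) [heading=38, draw]
Final: pos=(6.732,12.919), heading=38, 7 segment(s) drawn

Answer: 38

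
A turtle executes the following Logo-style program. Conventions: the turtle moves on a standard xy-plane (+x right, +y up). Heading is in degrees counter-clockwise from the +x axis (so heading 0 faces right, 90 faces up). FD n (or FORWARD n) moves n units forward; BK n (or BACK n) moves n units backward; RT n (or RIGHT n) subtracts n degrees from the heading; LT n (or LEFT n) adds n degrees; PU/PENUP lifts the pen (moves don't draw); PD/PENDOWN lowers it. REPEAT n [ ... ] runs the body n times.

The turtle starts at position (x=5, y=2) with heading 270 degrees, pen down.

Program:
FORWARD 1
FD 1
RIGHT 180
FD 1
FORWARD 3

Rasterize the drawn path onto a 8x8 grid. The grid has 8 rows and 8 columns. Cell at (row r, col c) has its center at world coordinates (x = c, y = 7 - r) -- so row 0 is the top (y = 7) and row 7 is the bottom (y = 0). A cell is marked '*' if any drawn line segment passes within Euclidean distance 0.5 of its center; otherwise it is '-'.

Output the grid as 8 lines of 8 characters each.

Segment 0: (5,2) -> (5,1)
Segment 1: (5,1) -> (5,0)
Segment 2: (5,0) -> (5,1)
Segment 3: (5,1) -> (5,4)

Answer: --------
--------
--------
-----*--
-----*--
-----*--
-----*--
-----*--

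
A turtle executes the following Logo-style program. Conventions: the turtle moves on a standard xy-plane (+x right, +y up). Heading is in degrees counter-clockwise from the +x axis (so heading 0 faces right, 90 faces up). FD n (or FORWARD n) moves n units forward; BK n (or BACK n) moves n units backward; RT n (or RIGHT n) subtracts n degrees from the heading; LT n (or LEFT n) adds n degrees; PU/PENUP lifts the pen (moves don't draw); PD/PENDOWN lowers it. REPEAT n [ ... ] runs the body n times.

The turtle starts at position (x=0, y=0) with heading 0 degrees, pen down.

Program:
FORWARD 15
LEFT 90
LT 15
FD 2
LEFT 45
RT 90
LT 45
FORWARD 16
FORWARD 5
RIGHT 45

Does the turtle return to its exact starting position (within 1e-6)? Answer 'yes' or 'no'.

Executing turtle program step by step:
Start: pos=(0,0), heading=0, pen down
FD 15: (0,0) -> (15,0) [heading=0, draw]
LT 90: heading 0 -> 90
LT 15: heading 90 -> 105
FD 2: (15,0) -> (14.482,1.932) [heading=105, draw]
LT 45: heading 105 -> 150
RT 90: heading 150 -> 60
LT 45: heading 60 -> 105
FD 16: (14.482,1.932) -> (10.341,17.387) [heading=105, draw]
FD 5: (10.341,17.387) -> (9.047,22.216) [heading=105, draw]
RT 45: heading 105 -> 60
Final: pos=(9.047,22.216), heading=60, 4 segment(s) drawn

Start position: (0, 0)
Final position: (9.047, 22.216)
Distance = 23.988; >= 1e-6 -> NOT closed

Answer: no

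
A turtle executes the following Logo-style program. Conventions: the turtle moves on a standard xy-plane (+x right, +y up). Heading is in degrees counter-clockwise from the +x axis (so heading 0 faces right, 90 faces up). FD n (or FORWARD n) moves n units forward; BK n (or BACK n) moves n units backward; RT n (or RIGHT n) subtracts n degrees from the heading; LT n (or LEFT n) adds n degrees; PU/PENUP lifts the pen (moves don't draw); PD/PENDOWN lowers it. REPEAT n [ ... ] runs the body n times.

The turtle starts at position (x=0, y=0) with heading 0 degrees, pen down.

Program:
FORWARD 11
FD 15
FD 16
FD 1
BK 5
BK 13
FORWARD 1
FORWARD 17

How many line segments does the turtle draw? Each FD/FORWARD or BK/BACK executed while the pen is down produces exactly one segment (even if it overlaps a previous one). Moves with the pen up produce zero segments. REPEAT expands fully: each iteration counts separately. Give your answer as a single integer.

Executing turtle program step by step:
Start: pos=(0,0), heading=0, pen down
FD 11: (0,0) -> (11,0) [heading=0, draw]
FD 15: (11,0) -> (26,0) [heading=0, draw]
FD 16: (26,0) -> (42,0) [heading=0, draw]
FD 1: (42,0) -> (43,0) [heading=0, draw]
BK 5: (43,0) -> (38,0) [heading=0, draw]
BK 13: (38,0) -> (25,0) [heading=0, draw]
FD 1: (25,0) -> (26,0) [heading=0, draw]
FD 17: (26,0) -> (43,0) [heading=0, draw]
Final: pos=(43,0), heading=0, 8 segment(s) drawn
Segments drawn: 8

Answer: 8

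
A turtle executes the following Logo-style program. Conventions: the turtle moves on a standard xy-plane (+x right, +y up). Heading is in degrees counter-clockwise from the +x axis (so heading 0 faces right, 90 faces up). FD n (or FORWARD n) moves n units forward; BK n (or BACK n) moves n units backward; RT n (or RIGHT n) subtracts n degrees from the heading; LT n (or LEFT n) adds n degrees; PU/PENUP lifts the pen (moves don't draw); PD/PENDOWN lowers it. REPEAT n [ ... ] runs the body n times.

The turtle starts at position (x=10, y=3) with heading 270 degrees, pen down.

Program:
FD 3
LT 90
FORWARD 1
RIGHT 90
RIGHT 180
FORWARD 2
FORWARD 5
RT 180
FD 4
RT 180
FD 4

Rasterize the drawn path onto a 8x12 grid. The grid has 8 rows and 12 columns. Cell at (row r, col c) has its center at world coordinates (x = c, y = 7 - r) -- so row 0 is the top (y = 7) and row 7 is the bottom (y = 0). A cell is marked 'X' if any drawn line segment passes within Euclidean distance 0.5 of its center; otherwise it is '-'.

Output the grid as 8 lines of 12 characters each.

Segment 0: (10,3) -> (10,0)
Segment 1: (10,0) -> (11,-0)
Segment 2: (11,-0) -> (11,2)
Segment 3: (11,2) -> (11,7)
Segment 4: (11,7) -> (11,3)
Segment 5: (11,3) -> (11,7)

Answer: -----------X
-----------X
-----------X
-----------X
----------XX
----------XX
----------XX
----------XX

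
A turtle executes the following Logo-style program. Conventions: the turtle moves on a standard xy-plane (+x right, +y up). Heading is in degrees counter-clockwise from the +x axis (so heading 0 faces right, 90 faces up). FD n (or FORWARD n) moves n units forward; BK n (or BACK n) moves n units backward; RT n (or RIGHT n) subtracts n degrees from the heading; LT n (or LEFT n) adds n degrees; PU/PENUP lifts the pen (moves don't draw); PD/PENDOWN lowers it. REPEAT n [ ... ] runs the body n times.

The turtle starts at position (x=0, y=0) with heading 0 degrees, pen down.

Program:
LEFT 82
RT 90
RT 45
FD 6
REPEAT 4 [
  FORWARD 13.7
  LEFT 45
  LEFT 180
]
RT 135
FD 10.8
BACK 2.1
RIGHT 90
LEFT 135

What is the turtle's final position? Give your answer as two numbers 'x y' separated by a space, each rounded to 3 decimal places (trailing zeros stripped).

Answer: 15.939 -20.359

Derivation:
Executing turtle program step by step:
Start: pos=(0,0), heading=0, pen down
LT 82: heading 0 -> 82
RT 90: heading 82 -> 352
RT 45: heading 352 -> 307
FD 6: (0,0) -> (3.611,-4.792) [heading=307, draw]
REPEAT 4 [
  -- iteration 1/4 --
  FD 13.7: (3.611,-4.792) -> (11.856,-15.733) [heading=307, draw]
  LT 45: heading 307 -> 352
  LT 180: heading 352 -> 172
  -- iteration 2/4 --
  FD 13.7: (11.856,-15.733) -> (-1.711,-13.826) [heading=172, draw]
  LT 45: heading 172 -> 217
  LT 180: heading 217 -> 37
  -- iteration 3/4 --
  FD 13.7: (-1.711,-13.826) -> (9.23,-5.582) [heading=37, draw]
  LT 45: heading 37 -> 82
  LT 180: heading 82 -> 262
  -- iteration 4/4 --
  FD 13.7: (9.23,-5.582) -> (7.324,-19.148) [heading=262, draw]
  LT 45: heading 262 -> 307
  LT 180: heading 307 -> 127
]
RT 135: heading 127 -> 352
FD 10.8: (7.324,-19.148) -> (18.019,-20.651) [heading=352, draw]
BK 2.1: (18.019,-20.651) -> (15.939,-20.359) [heading=352, draw]
RT 90: heading 352 -> 262
LT 135: heading 262 -> 37
Final: pos=(15.939,-20.359), heading=37, 7 segment(s) drawn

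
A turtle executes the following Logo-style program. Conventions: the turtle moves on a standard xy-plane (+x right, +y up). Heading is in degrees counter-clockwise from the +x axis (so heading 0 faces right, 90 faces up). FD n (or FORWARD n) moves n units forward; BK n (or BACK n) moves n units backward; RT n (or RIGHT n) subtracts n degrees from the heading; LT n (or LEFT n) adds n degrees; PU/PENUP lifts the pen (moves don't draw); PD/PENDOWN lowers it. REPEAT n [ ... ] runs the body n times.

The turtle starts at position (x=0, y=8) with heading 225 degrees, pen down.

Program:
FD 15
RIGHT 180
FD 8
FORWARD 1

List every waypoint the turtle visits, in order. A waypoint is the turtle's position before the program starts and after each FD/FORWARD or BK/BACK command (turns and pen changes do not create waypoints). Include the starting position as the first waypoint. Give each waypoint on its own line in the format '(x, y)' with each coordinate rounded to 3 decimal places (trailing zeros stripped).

Executing turtle program step by step:
Start: pos=(0,8), heading=225, pen down
FD 15: (0,8) -> (-10.607,-2.607) [heading=225, draw]
RT 180: heading 225 -> 45
FD 8: (-10.607,-2.607) -> (-4.95,3.05) [heading=45, draw]
FD 1: (-4.95,3.05) -> (-4.243,3.757) [heading=45, draw]
Final: pos=(-4.243,3.757), heading=45, 3 segment(s) drawn
Waypoints (4 total):
(0, 8)
(-10.607, -2.607)
(-4.95, 3.05)
(-4.243, 3.757)

Answer: (0, 8)
(-10.607, -2.607)
(-4.95, 3.05)
(-4.243, 3.757)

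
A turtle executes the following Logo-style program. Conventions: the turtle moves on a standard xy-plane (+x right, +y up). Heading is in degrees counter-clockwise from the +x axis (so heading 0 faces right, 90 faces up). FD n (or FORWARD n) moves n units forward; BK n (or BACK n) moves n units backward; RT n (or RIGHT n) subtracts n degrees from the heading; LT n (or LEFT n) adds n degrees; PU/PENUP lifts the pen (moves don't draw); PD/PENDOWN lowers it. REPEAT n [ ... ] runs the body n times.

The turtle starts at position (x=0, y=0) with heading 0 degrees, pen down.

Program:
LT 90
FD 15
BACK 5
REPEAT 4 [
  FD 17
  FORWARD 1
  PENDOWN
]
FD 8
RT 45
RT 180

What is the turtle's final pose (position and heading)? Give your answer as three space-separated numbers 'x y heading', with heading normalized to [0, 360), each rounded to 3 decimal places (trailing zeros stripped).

Executing turtle program step by step:
Start: pos=(0,0), heading=0, pen down
LT 90: heading 0 -> 90
FD 15: (0,0) -> (0,15) [heading=90, draw]
BK 5: (0,15) -> (0,10) [heading=90, draw]
REPEAT 4 [
  -- iteration 1/4 --
  FD 17: (0,10) -> (0,27) [heading=90, draw]
  FD 1: (0,27) -> (0,28) [heading=90, draw]
  PD: pen down
  -- iteration 2/4 --
  FD 17: (0,28) -> (0,45) [heading=90, draw]
  FD 1: (0,45) -> (0,46) [heading=90, draw]
  PD: pen down
  -- iteration 3/4 --
  FD 17: (0,46) -> (0,63) [heading=90, draw]
  FD 1: (0,63) -> (0,64) [heading=90, draw]
  PD: pen down
  -- iteration 4/4 --
  FD 17: (0,64) -> (0,81) [heading=90, draw]
  FD 1: (0,81) -> (0,82) [heading=90, draw]
  PD: pen down
]
FD 8: (0,82) -> (0,90) [heading=90, draw]
RT 45: heading 90 -> 45
RT 180: heading 45 -> 225
Final: pos=(0,90), heading=225, 11 segment(s) drawn

Answer: 0 90 225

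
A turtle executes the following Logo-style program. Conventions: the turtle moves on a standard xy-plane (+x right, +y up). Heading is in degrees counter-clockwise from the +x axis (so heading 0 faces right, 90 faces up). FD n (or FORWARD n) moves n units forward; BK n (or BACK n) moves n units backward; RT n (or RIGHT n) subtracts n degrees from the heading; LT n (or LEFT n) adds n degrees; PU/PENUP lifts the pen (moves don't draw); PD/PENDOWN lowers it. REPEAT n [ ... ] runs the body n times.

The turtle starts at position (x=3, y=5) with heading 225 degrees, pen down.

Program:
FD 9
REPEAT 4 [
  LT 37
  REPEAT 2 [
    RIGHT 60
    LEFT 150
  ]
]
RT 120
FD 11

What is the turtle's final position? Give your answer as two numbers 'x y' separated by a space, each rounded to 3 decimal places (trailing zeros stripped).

Executing turtle program step by step:
Start: pos=(3,5), heading=225, pen down
FD 9: (3,5) -> (-3.364,-1.364) [heading=225, draw]
REPEAT 4 [
  -- iteration 1/4 --
  LT 37: heading 225 -> 262
  REPEAT 2 [
    -- iteration 1/2 --
    RT 60: heading 262 -> 202
    LT 150: heading 202 -> 352
    -- iteration 2/2 --
    RT 60: heading 352 -> 292
    LT 150: heading 292 -> 82
  ]
  -- iteration 2/4 --
  LT 37: heading 82 -> 119
  REPEAT 2 [
    -- iteration 1/2 --
    RT 60: heading 119 -> 59
    LT 150: heading 59 -> 209
    -- iteration 2/2 --
    RT 60: heading 209 -> 149
    LT 150: heading 149 -> 299
  ]
  -- iteration 3/4 --
  LT 37: heading 299 -> 336
  REPEAT 2 [
    -- iteration 1/2 --
    RT 60: heading 336 -> 276
    LT 150: heading 276 -> 66
    -- iteration 2/2 --
    RT 60: heading 66 -> 6
    LT 150: heading 6 -> 156
  ]
  -- iteration 4/4 --
  LT 37: heading 156 -> 193
  REPEAT 2 [
    -- iteration 1/2 --
    RT 60: heading 193 -> 133
    LT 150: heading 133 -> 283
    -- iteration 2/2 --
    RT 60: heading 283 -> 223
    LT 150: heading 223 -> 13
  ]
]
RT 120: heading 13 -> 253
FD 11: (-3.364,-1.364) -> (-6.58,-11.883) [heading=253, draw]
Final: pos=(-6.58,-11.883), heading=253, 2 segment(s) drawn

Answer: -6.58 -11.883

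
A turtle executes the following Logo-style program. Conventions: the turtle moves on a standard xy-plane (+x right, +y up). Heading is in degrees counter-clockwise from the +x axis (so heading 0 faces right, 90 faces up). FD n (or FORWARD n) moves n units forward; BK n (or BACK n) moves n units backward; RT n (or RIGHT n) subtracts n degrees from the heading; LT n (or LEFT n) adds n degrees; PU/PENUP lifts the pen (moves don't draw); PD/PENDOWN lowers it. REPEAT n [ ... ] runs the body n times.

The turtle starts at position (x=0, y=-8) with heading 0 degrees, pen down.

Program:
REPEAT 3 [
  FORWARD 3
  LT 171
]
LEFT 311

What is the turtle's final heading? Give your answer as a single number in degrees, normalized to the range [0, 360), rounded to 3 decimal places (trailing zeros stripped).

Executing turtle program step by step:
Start: pos=(0,-8), heading=0, pen down
REPEAT 3 [
  -- iteration 1/3 --
  FD 3: (0,-8) -> (3,-8) [heading=0, draw]
  LT 171: heading 0 -> 171
  -- iteration 2/3 --
  FD 3: (3,-8) -> (0.037,-7.531) [heading=171, draw]
  LT 171: heading 171 -> 342
  -- iteration 3/3 --
  FD 3: (0.037,-7.531) -> (2.89,-8.458) [heading=342, draw]
  LT 171: heading 342 -> 153
]
LT 311: heading 153 -> 104
Final: pos=(2.89,-8.458), heading=104, 3 segment(s) drawn

Answer: 104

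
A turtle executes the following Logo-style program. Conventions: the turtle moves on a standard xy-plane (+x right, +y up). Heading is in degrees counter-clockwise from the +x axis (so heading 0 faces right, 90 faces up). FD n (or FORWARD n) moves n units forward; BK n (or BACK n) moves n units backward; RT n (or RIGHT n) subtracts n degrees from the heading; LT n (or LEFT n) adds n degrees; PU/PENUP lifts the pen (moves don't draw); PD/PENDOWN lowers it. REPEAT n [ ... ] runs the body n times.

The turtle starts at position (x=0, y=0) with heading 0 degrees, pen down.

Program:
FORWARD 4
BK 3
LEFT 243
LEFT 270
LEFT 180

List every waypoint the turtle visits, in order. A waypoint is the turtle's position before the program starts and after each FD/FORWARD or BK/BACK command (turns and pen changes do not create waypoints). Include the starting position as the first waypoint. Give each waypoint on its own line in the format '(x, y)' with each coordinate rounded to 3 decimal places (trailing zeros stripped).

Executing turtle program step by step:
Start: pos=(0,0), heading=0, pen down
FD 4: (0,0) -> (4,0) [heading=0, draw]
BK 3: (4,0) -> (1,0) [heading=0, draw]
LT 243: heading 0 -> 243
LT 270: heading 243 -> 153
LT 180: heading 153 -> 333
Final: pos=(1,0), heading=333, 2 segment(s) drawn
Waypoints (3 total):
(0, 0)
(4, 0)
(1, 0)

Answer: (0, 0)
(4, 0)
(1, 0)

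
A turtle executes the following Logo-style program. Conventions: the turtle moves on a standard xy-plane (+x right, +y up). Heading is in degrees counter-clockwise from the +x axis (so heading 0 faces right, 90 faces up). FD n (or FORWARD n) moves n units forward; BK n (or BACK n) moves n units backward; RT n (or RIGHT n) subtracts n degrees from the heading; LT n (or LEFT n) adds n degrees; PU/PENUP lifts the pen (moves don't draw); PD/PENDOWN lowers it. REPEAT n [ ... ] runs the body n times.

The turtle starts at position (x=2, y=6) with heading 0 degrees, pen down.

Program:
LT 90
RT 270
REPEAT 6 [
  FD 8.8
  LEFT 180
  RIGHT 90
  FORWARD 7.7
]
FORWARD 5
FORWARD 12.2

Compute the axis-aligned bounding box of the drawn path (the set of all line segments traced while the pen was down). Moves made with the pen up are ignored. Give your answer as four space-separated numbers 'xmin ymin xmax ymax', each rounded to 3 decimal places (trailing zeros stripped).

Executing turtle program step by step:
Start: pos=(2,6), heading=0, pen down
LT 90: heading 0 -> 90
RT 270: heading 90 -> 180
REPEAT 6 [
  -- iteration 1/6 --
  FD 8.8: (2,6) -> (-6.8,6) [heading=180, draw]
  LT 180: heading 180 -> 0
  RT 90: heading 0 -> 270
  FD 7.7: (-6.8,6) -> (-6.8,-1.7) [heading=270, draw]
  -- iteration 2/6 --
  FD 8.8: (-6.8,-1.7) -> (-6.8,-10.5) [heading=270, draw]
  LT 180: heading 270 -> 90
  RT 90: heading 90 -> 0
  FD 7.7: (-6.8,-10.5) -> (0.9,-10.5) [heading=0, draw]
  -- iteration 3/6 --
  FD 8.8: (0.9,-10.5) -> (9.7,-10.5) [heading=0, draw]
  LT 180: heading 0 -> 180
  RT 90: heading 180 -> 90
  FD 7.7: (9.7,-10.5) -> (9.7,-2.8) [heading=90, draw]
  -- iteration 4/6 --
  FD 8.8: (9.7,-2.8) -> (9.7,6) [heading=90, draw]
  LT 180: heading 90 -> 270
  RT 90: heading 270 -> 180
  FD 7.7: (9.7,6) -> (2,6) [heading=180, draw]
  -- iteration 5/6 --
  FD 8.8: (2,6) -> (-6.8,6) [heading=180, draw]
  LT 180: heading 180 -> 0
  RT 90: heading 0 -> 270
  FD 7.7: (-6.8,6) -> (-6.8,-1.7) [heading=270, draw]
  -- iteration 6/6 --
  FD 8.8: (-6.8,-1.7) -> (-6.8,-10.5) [heading=270, draw]
  LT 180: heading 270 -> 90
  RT 90: heading 90 -> 0
  FD 7.7: (-6.8,-10.5) -> (0.9,-10.5) [heading=0, draw]
]
FD 5: (0.9,-10.5) -> (5.9,-10.5) [heading=0, draw]
FD 12.2: (5.9,-10.5) -> (18.1,-10.5) [heading=0, draw]
Final: pos=(18.1,-10.5), heading=0, 14 segment(s) drawn

Segment endpoints: x in {-6.8, -6.8, -6.8, -6.8, -6.8, 0.9, 0.9, 2, 2, 5.9, 9.7, 18.1}, y in {-10.5, -10.5, -10.5, -10.5, -2.8, -1.7, -1.7, 6, 6, 6}
xmin=-6.8, ymin=-10.5, xmax=18.1, ymax=6

Answer: -6.8 -10.5 18.1 6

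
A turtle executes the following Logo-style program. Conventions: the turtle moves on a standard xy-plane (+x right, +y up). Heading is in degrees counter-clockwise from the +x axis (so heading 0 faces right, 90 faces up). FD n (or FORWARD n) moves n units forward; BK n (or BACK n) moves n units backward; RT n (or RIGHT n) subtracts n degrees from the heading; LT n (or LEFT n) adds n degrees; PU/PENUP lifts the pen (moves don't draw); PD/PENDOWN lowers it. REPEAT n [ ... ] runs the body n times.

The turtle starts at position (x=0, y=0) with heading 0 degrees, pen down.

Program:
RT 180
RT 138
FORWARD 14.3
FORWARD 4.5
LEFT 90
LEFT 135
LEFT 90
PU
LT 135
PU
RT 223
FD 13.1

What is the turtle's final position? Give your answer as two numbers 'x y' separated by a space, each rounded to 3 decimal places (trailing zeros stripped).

Executing turtle program step by step:
Start: pos=(0,0), heading=0, pen down
RT 180: heading 0 -> 180
RT 138: heading 180 -> 42
FD 14.3: (0,0) -> (10.627,9.569) [heading=42, draw]
FD 4.5: (10.627,9.569) -> (13.971,12.58) [heading=42, draw]
LT 90: heading 42 -> 132
LT 135: heading 132 -> 267
LT 90: heading 267 -> 357
PU: pen up
LT 135: heading 357 -> 132
PU: pen up
RT 223: heading 132 -> 269
FD 13.1: (13.971,12.58) -> (13.742,-0.518) [heading=269, move]
Final: pos=(13.742,-0.518), heading=269, 2 segment(s) drawn

Answer: 13.742 -0.518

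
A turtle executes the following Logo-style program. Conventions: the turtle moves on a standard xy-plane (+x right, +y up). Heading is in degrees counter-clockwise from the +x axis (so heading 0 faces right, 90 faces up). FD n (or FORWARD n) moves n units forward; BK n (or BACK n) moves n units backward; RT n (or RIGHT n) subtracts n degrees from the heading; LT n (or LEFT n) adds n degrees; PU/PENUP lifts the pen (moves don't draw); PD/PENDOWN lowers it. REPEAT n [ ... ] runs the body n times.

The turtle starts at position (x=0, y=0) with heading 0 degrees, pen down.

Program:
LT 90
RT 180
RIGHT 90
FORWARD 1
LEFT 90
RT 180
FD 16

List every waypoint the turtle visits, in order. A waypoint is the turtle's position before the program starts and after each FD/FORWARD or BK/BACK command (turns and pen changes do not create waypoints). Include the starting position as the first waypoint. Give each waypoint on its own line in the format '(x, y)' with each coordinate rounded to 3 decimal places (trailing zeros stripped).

Executing turtle program step by step:
Start: pos=(0,0), heading=0, pen down
LT 90: heading 0 -> 90
RT 180: heading 90 -> 270
RT 90: heading 270 -> 180
FD 1: (0,0) -> (-1,0) [heading=180, draw]
LT 90: heading 180 -> 270
RT 180: heading 270 -> 90
FD 16: (-1,0) -> (-1,16) [heading=90, draw]
Final: pos=(-1,16), heading=90, 2 segment(s) drawn
Waypoints (3 total):
(0, 0)
(-1, 0)
(-1, 16)

Answer: (0, 0)
(-1, 0)
(-1, 16)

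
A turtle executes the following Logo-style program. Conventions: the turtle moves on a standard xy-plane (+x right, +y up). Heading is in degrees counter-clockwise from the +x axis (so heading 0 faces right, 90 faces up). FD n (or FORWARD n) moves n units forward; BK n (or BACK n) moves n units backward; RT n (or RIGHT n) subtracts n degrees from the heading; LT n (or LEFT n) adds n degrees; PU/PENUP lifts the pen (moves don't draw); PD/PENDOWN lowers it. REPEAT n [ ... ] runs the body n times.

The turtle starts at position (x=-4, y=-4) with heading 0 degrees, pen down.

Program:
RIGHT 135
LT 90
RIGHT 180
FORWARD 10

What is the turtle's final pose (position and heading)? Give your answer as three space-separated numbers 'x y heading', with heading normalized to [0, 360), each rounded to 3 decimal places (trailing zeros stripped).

Answer: -11.071 3.071 135

Derivation:
Executing turtle program step by step:
Start: pos=(-4,-4), heading=0, pen down
RT 135: heading 0 -> 225
LT 90: heading 225 -> 315
RT 180: heading 315 -> 135
FD 10: (-4,-4) -> (-11.071,3.071) [heading=135, draw]
Final: pos=(-11.071,3.071), heading=135, 1 segment(s) drawn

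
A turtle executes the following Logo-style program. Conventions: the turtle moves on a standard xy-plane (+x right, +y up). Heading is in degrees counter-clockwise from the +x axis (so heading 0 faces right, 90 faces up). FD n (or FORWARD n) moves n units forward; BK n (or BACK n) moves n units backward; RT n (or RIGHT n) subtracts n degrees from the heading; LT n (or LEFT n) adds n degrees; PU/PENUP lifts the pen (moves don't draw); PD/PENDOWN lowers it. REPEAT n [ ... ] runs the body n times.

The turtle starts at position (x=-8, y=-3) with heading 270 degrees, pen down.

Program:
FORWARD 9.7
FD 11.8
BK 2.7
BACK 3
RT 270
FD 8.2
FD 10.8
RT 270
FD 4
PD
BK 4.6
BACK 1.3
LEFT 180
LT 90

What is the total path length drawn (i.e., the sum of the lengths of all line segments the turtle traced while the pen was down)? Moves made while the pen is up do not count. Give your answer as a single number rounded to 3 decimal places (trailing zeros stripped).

Answer: 56.1

Derivation:
Executing turtle program step by step:
Start: pos=(-8,-3), heading=270, pen down
FD 9.7: (-8,-3) -> (-8,-12.7) [heading=270, draw]
FD 11.8: (-8,-12.7) -> (-8,-24.5) [heading=270, draw]
BK 2.7: (-8,-24.5) -> (-8,-21.8) [heading=270, draw]
BK 3: (-8,-21.8) -> (-8,-18.8) [heading=270, draw]
RT 270: heading 270 -> 0
FD 8.2: (-8,-18.8) -> (0.2,-18.8) [heading=0, draw]
FD 10.8: (0.2,-18.8) -> (11,-18.8) [heading=0, draw]
RT 270: heading 0 -> 90
FD 4: (11,-18.8) -> (11,-14.8) [heading=90, draw]
PD: pen down
BK 4.6: (11,-14.8) -> (11,-19.4) [heading=90, draw]
BK 1.3: (11,-19.4) -> (11,-20.7) [heading=90, draw]
LT 180: heading 90 -> 270
LT 90: heading 270 -> 0
Final: pos=(11,-20.7), heading=0, 9 segment(s) drawn

Segment lengths:
  seg 1: (-8,-3) -> (-8,-12.7), length = 9.7
  seg 2: (-8,-12.7) -> (-8,-24.5), length = 11.8
  seg 3: (-8,-24.5) -> (-8,-21.8), length = 2.7
  seg 4: (-8,-21.8) -> (-8,-18.8), length = 3
  seg 5: (-8,-18.8) -> (0.2,-18.8), length = 8.2
  seg 6: (0.2,-18.8) -> (11,-18.8), length = 10.8
  seg 7: (11,-18.8) -> (11,-14.8), length = 4
  seg 8: (11,-14.8) -> (11,-19.4), length = 4.6
  seg 9: (11,-19.4) -> (11,-20.7), length = 1.3
Total = 56.1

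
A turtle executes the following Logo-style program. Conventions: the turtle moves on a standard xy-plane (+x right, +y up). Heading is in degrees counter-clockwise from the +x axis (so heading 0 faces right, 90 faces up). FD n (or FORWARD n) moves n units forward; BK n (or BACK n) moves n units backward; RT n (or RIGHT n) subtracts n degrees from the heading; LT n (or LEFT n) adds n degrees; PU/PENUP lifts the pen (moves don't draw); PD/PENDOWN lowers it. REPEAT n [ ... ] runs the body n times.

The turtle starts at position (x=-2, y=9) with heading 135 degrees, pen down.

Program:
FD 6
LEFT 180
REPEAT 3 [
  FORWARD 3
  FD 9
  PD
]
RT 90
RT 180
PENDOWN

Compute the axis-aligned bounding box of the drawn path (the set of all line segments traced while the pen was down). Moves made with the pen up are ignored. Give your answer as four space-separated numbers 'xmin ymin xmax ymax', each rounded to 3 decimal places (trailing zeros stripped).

Executing turtle program step by step:
Start: pos=(-2,9), heading=135, pen down
FD 6: (-2,9) -> (-6.243,13.243) [heading=135, draw]
LT 180: heading 135 -> 315
REPEAT 3 [
  -- iteration 1/3 --
  FD 3: (-6.243,13.243) -> (-4.121,11.121) [heading=315, draw]
  FD 9: (-4.121,11.121) -> (2.243,4.757) [heading=315, draw]
  PD: pen down
  -- iteration 2/3 --
  FD 3: (2.243,4.757) -> (4.364,2.636) [heading=315, draw]
  FD 9: (4.364,2.636) -> (10.728,-3.728) [heading=315, draw]
  PD: pen down
  -- iteration 3/3 --
  FD 3: (10.728,-3.728) -> (12.849,-5.849) [heading=315, draw]
  FD 9: (12.849,-5.849) -> (19.213,-12.213) [heading=315, draw]
  PD: pen down
]
RT 90: heading 315 -> 225
RT 180: heading 225 -> 45
PD: pen down
Final: pos=(19.213,-12.213), heading=45, 7 segment(s) drawn

Segment endpoints: x in {-6.243, -4.121, -2, 2.243, 4.364, 10.728, 12.849, 19.213}, y in {-12.213, -5.849, -3.728, 2.636, 4.757, 9, 11.121, 13.243}
xmin=-6.243, ymin=-12.213, xmax=19.213, ymax=13.243

Answer: -6.243 -12.213 19.213 13.243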